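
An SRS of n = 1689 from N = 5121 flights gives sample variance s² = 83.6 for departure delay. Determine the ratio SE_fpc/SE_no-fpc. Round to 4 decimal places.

0.8186

f = n/N = 1689/5121 = 0.32981839.
SE_no-fpc = √(s²/n) = 0.22247864; SE_fpc = √((1−f)s²/n) = 0.18213129.
Ratio = √(1−f) = 0.81864620.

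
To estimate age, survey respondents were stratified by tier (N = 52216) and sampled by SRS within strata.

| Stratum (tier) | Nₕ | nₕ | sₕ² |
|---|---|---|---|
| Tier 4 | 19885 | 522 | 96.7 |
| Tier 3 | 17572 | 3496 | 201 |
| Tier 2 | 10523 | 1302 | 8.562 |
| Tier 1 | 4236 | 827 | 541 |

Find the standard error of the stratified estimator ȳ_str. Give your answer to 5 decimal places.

Var(ȳ_str) = Σₕ Wₕ²(1 − fₕ)sₕ²/nₕ with Wₕ = Nₕ/N, N = 52216.
Tier 4: Wₕ = 0.38082197; term = 0.38082197²·(1 − 0.02625094)·96.7/522 = 0.026160559.
Tier 3: Wₕ = 0.33652520; term = 0.33652520²·(1 − 0.19895288)·201/3496 = 0.0052157635.
Tier 2: Wₕ = 0.20152827; term = 0.20152827²·(1 − 0.12372897)·8.562/1302 = 2.3403167 × 10^-4.
Tier 1: Wₕ = 0.08112456; term = 0.08112456²·(1 − 0.19523135)·541/827 = 0.0034647149.
Sum = 0.035075069.
SE = √(0.035075069) = 0.18728.

0.18728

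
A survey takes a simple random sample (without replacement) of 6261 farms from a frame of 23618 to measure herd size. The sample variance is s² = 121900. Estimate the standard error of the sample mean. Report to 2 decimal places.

3.78

Under SRS without replacement, Var(ȳ) = (1 − f)·s²/n with f = n/N = 6261/23618 = 0.26509442.
Var(ȳ) = (1 − 0.26509442)·121900/6261 = 0.73490558·19.469733 = 14.308416.
SE(ȳ) = √(14.308416) = 3.78.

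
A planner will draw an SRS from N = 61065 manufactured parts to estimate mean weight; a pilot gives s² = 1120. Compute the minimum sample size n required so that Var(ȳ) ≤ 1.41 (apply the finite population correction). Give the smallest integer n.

Without fpc, n₀ = s²/D = 1120/1.41 = 794.3262.
With fpc, (1 − n/N)·s²/n ≤ D requires n ≥ n₀/(1 + n₀/N) = 794.3262/(1 + 794.3262/61065) = 784.1264.
Rounding up, n = 785.

785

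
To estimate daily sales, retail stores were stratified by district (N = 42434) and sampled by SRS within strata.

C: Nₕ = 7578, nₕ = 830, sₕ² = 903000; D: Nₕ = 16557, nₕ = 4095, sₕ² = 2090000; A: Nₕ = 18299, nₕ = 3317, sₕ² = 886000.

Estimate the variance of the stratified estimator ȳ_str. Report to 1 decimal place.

130.0

Var(ȳ_str) = Σₕ Wₕ²(1 − fₕ)sₕ²/nₕ with Wₕ = Nₕ/N, N = 42434.
C: Wₕ = 0.17858321; term = 0.17858321²·(1 − 0.10952758)·903000/830 = 30.89665.
D: Wₕ = 0.39018240; term = 0.39018240²·(1 − 0.24732741)·2090000/4095 = 58.483564.
A: Wₕ = 0.43123439; term = 0.43123439²·(1 − 0.18126674)·886000/3317 = 40.668435.
Sum = 130.04865.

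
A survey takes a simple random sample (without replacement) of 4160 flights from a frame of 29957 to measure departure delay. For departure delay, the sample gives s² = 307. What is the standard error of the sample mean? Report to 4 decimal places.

Under SRS without replacement, Var(ȳ) = (1 − f)·s²/n with f = n/N = 4160/29957 = 0.13886571.
Var(ȳ) = (1 − 0.13886571)·307/4160 = 0.86113429·0.073798077 = 0.063550055.
SE(ȳ) = √(0.063550055) = 0.2521.

0.2521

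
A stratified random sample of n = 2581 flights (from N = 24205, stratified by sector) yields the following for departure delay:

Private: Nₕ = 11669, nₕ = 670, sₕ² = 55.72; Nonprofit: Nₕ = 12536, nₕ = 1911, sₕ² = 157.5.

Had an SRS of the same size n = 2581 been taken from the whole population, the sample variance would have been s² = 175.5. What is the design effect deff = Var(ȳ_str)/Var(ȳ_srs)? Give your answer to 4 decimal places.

0.6084

Var(ȳ_str) = Σ Wₕ²(1−fₕ)sₕ²/nₕ with Wₕ = Nₕ/24205:
  Private: (11669/24205)²·(1−670/11669)·55.72/670 = 0.018218515
  Nonprofit: (12536/24205)²·(1−1911/12536)·157.5/1911 = 0.018736895
  → Var(ȳ_str) = 0.03695541.
Var(ȳ_srs) = (1 − 2581/24205)·175.5/2581 = 0.060746332.
deff = 0.03695541 / 0.060746332 = 0.6084.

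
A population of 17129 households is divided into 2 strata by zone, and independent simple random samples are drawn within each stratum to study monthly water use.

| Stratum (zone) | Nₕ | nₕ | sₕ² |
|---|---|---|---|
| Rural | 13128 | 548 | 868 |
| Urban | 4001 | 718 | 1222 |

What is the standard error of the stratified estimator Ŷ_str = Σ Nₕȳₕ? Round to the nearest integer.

16851

Var(Ŷ_str) = Σₕ Nₕ²(1 − fₕ)sₕ²/nₕ.
Rural: 13128²·(1 − 548/13128)·868/548 = 2.6158834 × 10^8.
Urban: 4001²·(1 − 718/4001)·1222/718 = 2.2355593 × 10^7.
Sum = 2.8394393 × 10^8.
SE = √(2.8394393 × 10^8) = 16851.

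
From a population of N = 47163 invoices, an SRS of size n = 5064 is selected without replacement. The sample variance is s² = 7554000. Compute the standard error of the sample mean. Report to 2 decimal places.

Under SRS without replacement, Var(ȳ) = (1 − f)·s²/n with f = n/N = 5064/47163 = 0.10737230.
Var(ȳ) = (1 − 0.10737230)·7554000/5064 = 0.89262770·1491.7062 = 1331.5382.
SE(ȳ) = √(1331.5382) = 36.49.

36.49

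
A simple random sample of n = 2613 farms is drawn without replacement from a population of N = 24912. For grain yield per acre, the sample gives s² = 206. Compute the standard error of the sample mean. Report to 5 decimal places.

Under SRS without replacement, Var(ȳ) = (1 − f)·s²/n with f = n/N = 2613/24912 = 0.10488921.
Var(ȳ) = (1 − 0.10488921)·206/2613 = 0.89511079·0.078836586 = 0.070567479.
SE(ȳ) = √(0.070567479) = 0.26565.

0.26565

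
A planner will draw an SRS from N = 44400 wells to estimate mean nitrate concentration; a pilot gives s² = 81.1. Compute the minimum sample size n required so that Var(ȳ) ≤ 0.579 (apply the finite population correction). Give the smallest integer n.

Without fpc, n₀ = s²/D = 81.1/0.579 = 140.0691.
With fpc, (1 − n/N)·s²/n ≤ D requires n ≥ n₀/(1 + n₀/N) = 140.0691/(1 + 140.0691/44400) = 139.6286.
Rounding up, n = 140.

140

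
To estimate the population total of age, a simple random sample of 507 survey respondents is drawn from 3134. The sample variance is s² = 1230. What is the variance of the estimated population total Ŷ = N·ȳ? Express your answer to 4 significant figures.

Var(Ŷ) = N²·Var(ȳ) = N²·(1 − n/N)·s²/n.
f = 507/3134 = 0.16177409; Var(ȳ) = 0.83822591·1230/507 = 2.0335658.
Var(Ŷ) = 3134² · 2.0335658 = 1.9973594 × 10^7.

1.997 × 10^7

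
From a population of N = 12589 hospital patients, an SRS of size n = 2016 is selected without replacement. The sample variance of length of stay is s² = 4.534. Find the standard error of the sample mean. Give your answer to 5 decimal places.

Under SRS without replacement, Var(ȳ) = (1 − f)·s²/n with f = n/N = 2016/12589 = 0.16013980.
Var(ȳ) = (1 − 0.16013980)·4.534/2016 = 0.83986020·0.0022490079 = 0.0018888522.
SE(ȳ) = √(0.0018888522) = 0.04346.

0.04346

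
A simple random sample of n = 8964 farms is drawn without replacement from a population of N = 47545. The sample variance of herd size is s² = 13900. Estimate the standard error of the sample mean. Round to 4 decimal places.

1.1217

Under SRS without replacement, Var(ȳ) = (1 − f)·s²/n with f = n/N = 8964/47545 = 0.18853718.
Var(ȳ) = (1 − 0.18853718)·13900/8964 = 0.81146282·1.550647 = 1.2582924.
SE(ȳ) = √(1.2582924) = 1.1217.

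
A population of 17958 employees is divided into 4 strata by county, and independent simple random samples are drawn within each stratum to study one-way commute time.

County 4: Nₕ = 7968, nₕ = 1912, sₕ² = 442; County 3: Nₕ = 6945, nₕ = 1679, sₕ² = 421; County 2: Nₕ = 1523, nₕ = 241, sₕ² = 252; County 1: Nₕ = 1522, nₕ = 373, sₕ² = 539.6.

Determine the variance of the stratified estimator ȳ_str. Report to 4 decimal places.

Var(ȳ_str) = Σₕ Wₕ²(1 − fₕ)sₕ²/nₕ with Wₕ = Nₕ/N, N = 17958.
County 4: Wₕ = 0.44370197; term = 0.44370197²·(1 − 0.23995984)·442/1912 = 0.034590245.
County 3: Wₕ = 0.38673572; term = 0.38673572²·(1 − 0.24175666)·421/1679 = 0.028436004.
County 2: Wₕ = 0.08480900; term = 0.08480900²·(1 − 0.15824032)·252/241 = 0.0063307548.
County 1: Wₕ = 0.08475331; term = 0.08475331²·(1 − 0.24507227)·539.6/373 = 0.0078447996.
Sum = 0.077201803.

0.0772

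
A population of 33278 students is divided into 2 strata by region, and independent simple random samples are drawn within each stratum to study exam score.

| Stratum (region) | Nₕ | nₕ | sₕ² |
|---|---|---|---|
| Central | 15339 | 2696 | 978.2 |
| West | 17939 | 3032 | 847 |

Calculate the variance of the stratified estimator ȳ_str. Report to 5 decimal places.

Var(ȳ_str) = Σₕ Wₕ²(1 − fₕ)sₕ²/nₕ with Wₕ = Nₕ/N, N = 33278.
Central: Wₕ = 0.46093515; term = 0.46093515²·(1 − 0.17576113)·978.2/2696 = 0.063539021.
West: Wₕ = 0.53906485; term = 0.53906485²·(1 − 0.16901723)·847/3032 = 0.067457192.
Sum = 0.13099621.

0.13100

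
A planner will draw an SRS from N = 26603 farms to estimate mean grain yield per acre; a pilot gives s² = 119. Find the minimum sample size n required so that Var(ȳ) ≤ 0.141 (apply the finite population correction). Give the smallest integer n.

819

Without fpc, n₀ = s²/D = 119/0.141 = 843.9716.
With fpc, (1 − n/N)·s²/n ≤ D requires n ≥ n₀/(1 + n₀/N) = 843.9716/(1 + 843.9716/26603) = 818.0202.
Rounding up, n = 819.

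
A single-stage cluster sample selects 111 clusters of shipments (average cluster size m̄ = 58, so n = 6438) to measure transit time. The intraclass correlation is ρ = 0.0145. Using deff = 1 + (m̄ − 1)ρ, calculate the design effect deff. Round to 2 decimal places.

1.83

deff = 1 + (58 − 1)·0.0145 = 1 + 0.8265 = 1.8265.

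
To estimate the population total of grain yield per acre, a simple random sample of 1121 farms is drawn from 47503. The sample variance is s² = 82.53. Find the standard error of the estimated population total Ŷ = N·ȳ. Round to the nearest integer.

12736

Var(Ŷ) = N²·Var(ȳ) = N²·(1 − n/N)·s²/n.
f = 1121/47503 = 0.02359851; Var(ȳ) = 0.97640149·82.53/1121 = 0.071884402.
Var(Ŷ) = 47503² · 0.071884402 = 1.6220967 × 10^8.
SE(Ŷ) = √(1.6220967 × 10^8) = 12736.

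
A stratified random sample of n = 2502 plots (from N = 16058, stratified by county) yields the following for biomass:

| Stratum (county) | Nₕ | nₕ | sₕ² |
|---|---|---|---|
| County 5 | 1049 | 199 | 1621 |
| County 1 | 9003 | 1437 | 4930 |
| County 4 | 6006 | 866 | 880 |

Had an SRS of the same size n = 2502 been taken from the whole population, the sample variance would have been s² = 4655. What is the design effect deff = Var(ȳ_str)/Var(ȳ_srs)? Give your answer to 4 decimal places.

0.6724

Var(ȳ_str) = Σ Wₕ²(1−fₕ)sₕ²/nₕ with Wₕ = Nₕ/16058:
  County 5: (1049/16058)²·(1−199/1049)·1621/199 = 0.028167055
  County 1: (9003/16058)²·(1−1437/9003)·4930/1437 = 0.90627673
  County 4: (6006/16058)²·(1−866/6006)·880/866 = 0.1216551
  → Var(ȳ_str) = 1.0560989.
Var(ȳ_srs) = (1 − 2502/16058)·4655/2502 = 1.5706249.
deff = 1.0560989 / 1.5706249 = 0.6724.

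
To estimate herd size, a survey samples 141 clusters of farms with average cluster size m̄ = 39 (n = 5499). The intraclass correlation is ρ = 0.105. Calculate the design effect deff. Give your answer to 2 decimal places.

4.99

deff = 1 + (39 − 1)·0.105 = 1 + 3.99 = 4.99.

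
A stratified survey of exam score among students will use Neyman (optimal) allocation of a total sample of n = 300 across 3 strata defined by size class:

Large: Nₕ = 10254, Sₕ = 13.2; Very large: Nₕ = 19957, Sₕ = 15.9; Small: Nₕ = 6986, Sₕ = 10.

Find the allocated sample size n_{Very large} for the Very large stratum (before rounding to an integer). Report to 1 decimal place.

182.2

Neyman allocation: nₕ = n·NₕSₕ / Σⱼ NⱼSⱼ.
Σ NⱼSⱼ = 10254·13.2 + 19957·15.9 + 6986·10 = 522529.1.
n_{Very large} = 300·19957·15.9 / 522529.1 = 182.2.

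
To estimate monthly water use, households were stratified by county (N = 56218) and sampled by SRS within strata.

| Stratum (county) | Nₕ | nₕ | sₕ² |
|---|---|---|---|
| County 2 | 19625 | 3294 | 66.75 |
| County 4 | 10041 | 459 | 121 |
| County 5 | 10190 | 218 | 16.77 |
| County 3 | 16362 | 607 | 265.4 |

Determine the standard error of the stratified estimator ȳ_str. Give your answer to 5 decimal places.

0.21958

Var(ȳ_str) = Σₕ Wₕ²(1 − fₕ)sₕ²/nₕ with Wₕ = Nₕ/N, N = 56218.
County 2: Wₕ = 0.34908748; term = 0.34908748²·(1 − 0.16784713)·66.75/3294 = 0.0020549409.
County 4: Wₕ = 0.17860827; term = 0.17860827²·(1 − 0.04571258)·121/459 = 0.0080251847.
County 5: Wₕ = 0.18125867; term = 0.18125867²·(1 − 0.02139352)·16.77/218 = 0.002473331.
County 3: Wₕ = 0.29104557; term = 0.29104557²·(1 − 0.03709815)·265.4/607 = 0.035662866.
Sum = 0.048216323.
SE = √(0.048216323) = 0.21958.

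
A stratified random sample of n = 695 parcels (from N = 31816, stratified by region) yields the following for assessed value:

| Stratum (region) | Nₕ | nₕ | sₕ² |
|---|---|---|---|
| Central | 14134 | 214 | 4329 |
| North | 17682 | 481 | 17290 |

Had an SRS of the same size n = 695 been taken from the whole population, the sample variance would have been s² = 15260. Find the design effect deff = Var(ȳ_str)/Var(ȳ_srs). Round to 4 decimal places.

Var(ȳ_str) = Σ Wₕ²(1−fₕ)sₕ²/nₕ with Wₕ = Nₕ/31816:
  Central: (14134/31816)²·(1−214/14134)·4329/214 = 3.9317598
  North: (17682/31816)²·(1−481/17682)·17290/481 = 10.8005
  → Var(ȳ_str) = 14.73226.
Var(ȳ_srs) = (1 − 695/31816)·15260/695 = 21.477202.
deff = 14.73226 / 21.477202 = 0.6859.

0.6859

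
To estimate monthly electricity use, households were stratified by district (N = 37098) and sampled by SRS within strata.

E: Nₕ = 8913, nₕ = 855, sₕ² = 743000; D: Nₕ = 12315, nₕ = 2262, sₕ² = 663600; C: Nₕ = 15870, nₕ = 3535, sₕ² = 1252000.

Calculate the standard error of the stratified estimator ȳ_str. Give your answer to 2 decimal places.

11.05

Var(ȳ_str) = Σₕ Wₕ²(1 − fₕ)sₕ²/nₕ with Wₕ = Nₕ/N, N = 37098.
E: Wₕ = 0.24025554; term = 0.24025554²·(1 − 0.09592730)·743000/855 = 45.349539.
D: Wₕ = 0.33195860; term = 0.33195860²·(1 − 0.18367844)·663600/2262 = 26.390212.
C: Wₕ = 0.42778586; term = 0.42778586²·(1 − 0.22274732)·1252000/3535 = 50.376733.
Sum = 122.11648.
SE = √(122.11648) = 11.05.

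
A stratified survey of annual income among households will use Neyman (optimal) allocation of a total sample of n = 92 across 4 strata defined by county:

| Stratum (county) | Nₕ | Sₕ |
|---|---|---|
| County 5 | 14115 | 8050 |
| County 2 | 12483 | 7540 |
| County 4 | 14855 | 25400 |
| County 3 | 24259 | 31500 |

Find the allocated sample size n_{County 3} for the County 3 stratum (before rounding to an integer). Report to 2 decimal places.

Neyman allocation: nₕ = n·NₕSₕ / Σⱼ NⱼSⱼ.
Σ NⱼSⱼ = 14115·8050 + 12483·7540 + 14855·25400 + 24259·31500 = 1.3492231 × 10^9.
n_{County 3} = 92·24259·31500 / (1.3492231 × 10^9) = 52.11.

52.11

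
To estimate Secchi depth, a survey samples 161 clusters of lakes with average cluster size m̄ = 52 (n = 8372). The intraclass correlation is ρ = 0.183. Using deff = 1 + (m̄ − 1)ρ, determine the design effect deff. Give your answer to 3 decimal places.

10.333

deff = 1 + (52 − 1)·0.183 = 1 + 9.333 = 10.333.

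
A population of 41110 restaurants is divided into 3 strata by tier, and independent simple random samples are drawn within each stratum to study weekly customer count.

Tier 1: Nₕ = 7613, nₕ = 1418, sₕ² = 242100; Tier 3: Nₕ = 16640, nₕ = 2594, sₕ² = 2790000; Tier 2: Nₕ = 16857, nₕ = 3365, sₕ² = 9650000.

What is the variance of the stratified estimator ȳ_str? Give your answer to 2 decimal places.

539.44

Var(ȳ_str) = Σₕ Wₕ²(1 − fₕ)sₕ²/nₕ with Wₕ = Nₕ/N, N = 41110.
Tier 1: Wₕ = 0.18518609; term = 0.18518609²·(1 − 0.18626034)·242100/1418 = 4.7645375.
Tier 3: Wₕ = 0.40476770; term = 0.40476770²·(1 − 0.15588942)·2790000/2594 = 148.74599.
Tier 2: Wₕ = 0.41004622; term = 0.41004622²·(1 − 0.19962034)·9650000/3365 = 385.92589.
Sum = 539.43642.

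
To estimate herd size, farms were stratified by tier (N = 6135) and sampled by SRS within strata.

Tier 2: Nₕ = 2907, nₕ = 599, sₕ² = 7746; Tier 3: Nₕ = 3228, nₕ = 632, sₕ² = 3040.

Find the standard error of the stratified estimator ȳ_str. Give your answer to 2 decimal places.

Var(ȳ_str) = Σₕ Wₕ²(1 − fₕ)sₕ²/nₕ with Wₕ = Nₕ/N, N = 6135.
Tier 2: Wₕ = 0.47383863; term = 0.47383863²·(1 − 0.20605435)·7746/599 = 2.3051669.
Tier 3: Wₕ = 0.52616137; term = 0.52616137²·(1 − 0.19578686)·3040/632 = 1.0709411.
Sum = 3.376108.
SE = √(3.376108) = 1.84.

1.84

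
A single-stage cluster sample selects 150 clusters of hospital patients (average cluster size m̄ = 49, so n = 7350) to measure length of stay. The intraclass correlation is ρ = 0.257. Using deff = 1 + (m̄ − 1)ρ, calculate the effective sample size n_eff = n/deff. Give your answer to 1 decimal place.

551.1

deff = 1 + (49 − 1)·0.257 = 1 + 12.336 = 13.336.
n_eff = 7350 / 13.336 = 551.1.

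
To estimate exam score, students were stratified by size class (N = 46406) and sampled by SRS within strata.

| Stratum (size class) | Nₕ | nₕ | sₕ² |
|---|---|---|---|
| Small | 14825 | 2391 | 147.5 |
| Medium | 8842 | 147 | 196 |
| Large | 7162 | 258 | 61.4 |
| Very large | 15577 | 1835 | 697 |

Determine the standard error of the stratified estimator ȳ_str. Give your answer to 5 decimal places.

Var(ȳ_str) = Σₕ Wₕ²(1 − fₕ)sₕ²/nₕ with Wₕ = Nₕ/N, N = 46406.
Small: Wₕ = 0.31946300; term = 0.31946300²·(1 − 0.16128162)·147.5/2391 = 0.0052804354.
Medium: Wₕ = 0.19053571; term = 0.19053571²·(1 − 0.01662520)·196/147 = 0.047600396.
Large: Wₕ = 0.15433349; term = 0.15433349²·(1 − 0.03602346)·61.4/258 = 0.0054643121.
Very large: Wₕ = 0.33566780; term = 0.33566780²·(1 − 0.11780189)·697/1835 = 0.037755672.
Sum = 0.096100816.
SE = √(0.096100816) = 0.31000.

0.31000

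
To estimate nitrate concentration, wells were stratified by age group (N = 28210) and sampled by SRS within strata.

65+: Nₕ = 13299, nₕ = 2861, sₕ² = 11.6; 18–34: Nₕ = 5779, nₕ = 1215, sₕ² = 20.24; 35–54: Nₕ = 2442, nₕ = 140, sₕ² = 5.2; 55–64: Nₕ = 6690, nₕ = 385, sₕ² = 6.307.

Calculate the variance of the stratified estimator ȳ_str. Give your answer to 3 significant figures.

Var(ȳ_str) = Σₕ Wₕ²(1 − fₕ)sₕ²/nₕ with Wₕ = Nₕ/N, N = 28210.
65+: Wₕ = 0.47142857; term = 0.47142857²·(1 − 0.21512896)·11.6/2861 = 7.0724557 × 10^-4.
18–34: Wₕ = 0.20485643; term = 0.20485643²·(1 − 0.21024399)·20.24/1215 = 5.5211099 × 10^-4.
35–54: Wₕ = 0.08656505; term = 0.08656505²·(1 − 0.05733006)·5.2/140 = 2.6237359 × 10^-4.
55–64: Wₕ = 0.23714995; term = 0.23714995²·(1 − 0.05754858)·6.307/385 = 8.6829468 × 10^-4.
Sum = 0.0023900248.

0.00239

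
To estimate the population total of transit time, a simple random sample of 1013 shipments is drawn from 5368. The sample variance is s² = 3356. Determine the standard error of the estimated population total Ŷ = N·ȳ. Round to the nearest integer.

8800

Var(Ŷ) = N²·Var(ȳ) = N²·(1 − n/N)·s²/n.
f = 1013/5368 = 0.18871088; Var(ȳ) = 0.81128912·3356/1013 = 2.6877456.
Var(Ŷ) = 5368² · 2.6877456 = 7.7448529 × 10^7.
SE(Ŷ) = √(7.7448529 × 10^7) = 8800.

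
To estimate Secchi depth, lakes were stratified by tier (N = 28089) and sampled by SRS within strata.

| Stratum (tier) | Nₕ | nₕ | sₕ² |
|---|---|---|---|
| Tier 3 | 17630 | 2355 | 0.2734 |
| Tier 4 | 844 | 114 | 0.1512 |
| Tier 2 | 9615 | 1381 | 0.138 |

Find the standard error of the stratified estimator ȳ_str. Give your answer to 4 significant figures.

0.007120

Var(ȳ_str) = Σₕ Wₕ²(1 − fₕ)sₕ²/nₕ with Wₕ = Nₕ/N, N = 28089.
Tier 3: Wₕ = 0.62764783; term = 0.62764783²·(1 − 0.13357913)·0.2734/2355 = 3.9624936 × 10^-5.
Tier 4: Wₕ = 0.03004735; term = 0.03004735²·(1 − 0.13507109)·0.1512/114 = 1.0357136 × 10^-6.
Tier 2: Wₕ = 0.34230482; term = 0.34230482²·(1 − 0.14362975)·0.138/1381 = 1.0027046 × 10^-5.
Sum = 5.0687696 × 10^-5.
SE = √(5.0687696 × 10^-5) = 0.007120.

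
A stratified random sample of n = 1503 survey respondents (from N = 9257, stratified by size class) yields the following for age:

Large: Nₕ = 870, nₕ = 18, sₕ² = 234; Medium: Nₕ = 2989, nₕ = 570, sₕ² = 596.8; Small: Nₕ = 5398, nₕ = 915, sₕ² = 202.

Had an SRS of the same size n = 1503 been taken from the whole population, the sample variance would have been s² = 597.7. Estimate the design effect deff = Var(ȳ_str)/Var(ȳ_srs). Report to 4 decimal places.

0.7900

Var(ȳ_str) = Σ Wₕ²(1−fₕ)sₕ²/nₕ with Wₕ = Nₕ/9257:
  Large: (870/9257)²·(1−18/870)·234/18 = 0.11245057
  Medium: (2989/9257)²·(1−570/2989)·596.8/570 = 0.088343625
  Small: (5398/9257)²·(1−915/5398)·202/915 = 0.062343527
  → Var(ȳ_str) = 0.26313772.
Var(ȳ_srs) = (1 − 1503/9257)·597.7/1503 = 0.33310397.
deff = 0.26313772 / 0.33310397 = 0.7900.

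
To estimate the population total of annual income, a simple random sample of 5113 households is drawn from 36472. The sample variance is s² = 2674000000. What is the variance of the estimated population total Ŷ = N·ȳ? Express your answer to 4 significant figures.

Var(Ŷ) = N²·Var(ȳ) = N²·(1 − n/N)·s²/n.
f = 5113/36472 = 0.14018973; Var(ȳ) = 0.85981027·2674000000/5113 = 449664.12.
Var(Ŷ) = 36472² · 449664.12 = 5.9814626 × 10^14.

5.981 × 10^14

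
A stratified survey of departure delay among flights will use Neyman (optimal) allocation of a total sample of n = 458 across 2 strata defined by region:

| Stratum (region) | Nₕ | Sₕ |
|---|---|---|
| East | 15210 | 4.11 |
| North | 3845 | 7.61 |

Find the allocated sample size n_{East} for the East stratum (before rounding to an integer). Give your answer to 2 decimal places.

311.97

Neyman allocation: nₕ = n·NₕSₕ / Σⱼ NⱼSⱼ.
Σ NⱼSⱼ = 15210·4.11 + 3845·7.61 = 91773.55.
n_{East} = 458·15210·4.11 / 91773.55 = 311.97.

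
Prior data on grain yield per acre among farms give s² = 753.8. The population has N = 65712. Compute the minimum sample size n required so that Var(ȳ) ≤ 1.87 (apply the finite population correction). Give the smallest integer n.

401

Without fpc, n₀ = s²/D = 753.8/1.87 = 403.1016.
With fpc, (1 − n/N)·s²/n ≤ D requires n ≥ n₀/(1 + n₀/N) = 403.1016/(1 + 403.1016/65712) = 400.6439.
Rounding up, n = 401.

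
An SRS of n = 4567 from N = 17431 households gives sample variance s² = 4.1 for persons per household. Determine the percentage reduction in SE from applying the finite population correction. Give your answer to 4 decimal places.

f = n/N = 4567/17431 = 0.26200447.
SE_no-fpc = √(s²/n) = 0.029962388; SE_fpc = √((1−f)s²/n) = 0.025739689.
Ratio = √(1−f) = 0.85906666. Reduction = 100·(1 − 0.85906666) = 14.0933%.

14.0933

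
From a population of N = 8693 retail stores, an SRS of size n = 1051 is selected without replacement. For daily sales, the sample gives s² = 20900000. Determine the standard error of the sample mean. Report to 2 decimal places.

132.22

Under SRS without replacement, Var(ȳ) = (1 − f)·s²/n with f = n/N = 1051/8693 = 0.12090188.
Var(ȳ) = (1 − 0.12090188)·20900000/1051 = 0.87909812·19885.823 = 17481.59.
SE(ȳ) = √(17481.59) = 132.22.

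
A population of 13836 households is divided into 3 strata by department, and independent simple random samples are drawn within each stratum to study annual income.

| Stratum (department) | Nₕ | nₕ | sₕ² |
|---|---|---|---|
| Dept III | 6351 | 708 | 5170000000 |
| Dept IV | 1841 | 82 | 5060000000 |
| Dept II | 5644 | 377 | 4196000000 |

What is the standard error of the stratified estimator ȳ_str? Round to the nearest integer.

2035

Var(ȳ_str) = Σₕ Wₕ²(1 − fₕ)sₕ²/nₕ with Wₕ = Nₕ/N, N = 13836.
Dept III: Wₕ = 0.45901995; term = 0.45901995²·(1 − 0.11147851)·5170000000/708 = 1.3670624 × 10^6.
Dept IV: Wₕ = 0.13305869; term = 0.13305869²·(1 − 0.04454101)·5060000000/82 = 1.043843 × 10^6.
Dept II: Wₕ = 0.40792136; term = 0.40792136²·(1 − 0.06679660)·4196000000/377 = 1.7283168 × 10^6.
Sum = 4.1392222 × 10^6.
SE = √(4.1392222 × 10^6) = 2035.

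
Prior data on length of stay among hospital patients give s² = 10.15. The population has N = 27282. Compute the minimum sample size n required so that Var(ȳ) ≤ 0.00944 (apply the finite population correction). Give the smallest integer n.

Without fpc, n₀ = s²/D = 10.15/0.00944 = 1075.2119.
With fpc, (1 − n/N)·s²/n ≤ D requires n ≥ n₀/(1 + n₀/N) = 1075.2119/(1 + 1075.2119/27282) = 1034.4434.
Rounding up, n = 1035.

1035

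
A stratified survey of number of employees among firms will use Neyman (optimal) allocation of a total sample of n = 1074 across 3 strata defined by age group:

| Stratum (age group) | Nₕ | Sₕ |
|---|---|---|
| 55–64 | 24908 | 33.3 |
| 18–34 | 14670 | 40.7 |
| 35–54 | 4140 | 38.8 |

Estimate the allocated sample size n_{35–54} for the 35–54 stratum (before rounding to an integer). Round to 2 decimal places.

108.70

Neyman allocation: nₕ = n·NₕSₕ / Σⱼ NⱼSⱼ.
Σ NⱼSⱼ = 24908·33.3 + 14670·40.7 + 4140·38.8 = 1.5871374 × 10^6.
n_{35–54} = 1074·4140·38.8 / (1.5871374 × 10^6) = 108.70.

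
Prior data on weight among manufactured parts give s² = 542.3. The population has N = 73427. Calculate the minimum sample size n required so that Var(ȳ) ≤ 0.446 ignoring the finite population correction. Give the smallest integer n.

1216

Without fpc, n₀ = s²/D = 542.3/0.446 = 1215.9193.
Rounding up, n = 1216.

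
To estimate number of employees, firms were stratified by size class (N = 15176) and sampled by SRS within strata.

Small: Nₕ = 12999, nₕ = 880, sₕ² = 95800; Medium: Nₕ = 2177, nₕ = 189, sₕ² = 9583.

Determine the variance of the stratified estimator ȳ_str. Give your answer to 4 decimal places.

Var(ȳ_str) = Σₕ Wₕ²(1 − fₕ)sₕ²/nₕ with Wₕ = Nₕ/N, N = 15176.
Small: Wₕ = 0.85654982; term = 0.85654982²·(1 − 0.06769752)·95800/880 = 74.463755.
Medium: Wₕ = 0.14345018; term = 0.14345018²·(1 − 0.08681672)·9583/189 = 0.95279585.
Sum = 75.416551.

75.4166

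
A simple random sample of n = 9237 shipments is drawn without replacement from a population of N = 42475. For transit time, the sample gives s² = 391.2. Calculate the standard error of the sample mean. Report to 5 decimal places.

Under SRS without replacement, Var(ȳ) = (1 − f)·s²/n with f = n/N = 9237/42475 = 0.21746910.
Var(ȳ) = (1 − 0.21746910)·391.2/9237 = 0.78253090·0.042351413 = 0.033141289.
SE(ȳ) = √(0.033141289) = 0.18205.

0.18205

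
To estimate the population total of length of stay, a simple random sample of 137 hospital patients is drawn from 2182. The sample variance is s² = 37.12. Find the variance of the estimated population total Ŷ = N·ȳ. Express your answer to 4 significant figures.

Var(Ŷ) = N²·Var(ȳ) = N²·(1 − n/N)·s²/n.
f = 137/2182 = 0.06278643; Var(ȳ) = 0.93721357·37.12/137 = 0.25393699.
Var(Ŷ) = 2182² · 0.25393699 = 1.2090255 × 10^6.

1.209 × 10^6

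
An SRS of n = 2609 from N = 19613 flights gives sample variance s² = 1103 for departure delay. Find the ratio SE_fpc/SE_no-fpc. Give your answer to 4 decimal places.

f = n/N = 2609/19613 = 0.13302401.
SE_no-fpc = √(s²/n) = 0.65020562; SE_fpc = √((1−f)s²/n) = 0.6054165.
Ratio = √(1−f) = 0.93111545.

0.9311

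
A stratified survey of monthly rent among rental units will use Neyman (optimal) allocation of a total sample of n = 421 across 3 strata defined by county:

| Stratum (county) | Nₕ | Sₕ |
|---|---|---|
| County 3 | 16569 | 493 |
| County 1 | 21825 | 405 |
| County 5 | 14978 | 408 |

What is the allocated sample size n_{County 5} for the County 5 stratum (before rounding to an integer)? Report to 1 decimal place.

Neyman allocation: nₕ = n·NₕSₕ / Σⱼ NⱼSⱼ.
Σ NⱼSⱼ = 16569·493 + 21825·405 + 14978·408 = 2.3118666 × 10^7.
n_{County 5} = 421·14978·408 / (2.3118666 × 10^7) = 111.3.

111.3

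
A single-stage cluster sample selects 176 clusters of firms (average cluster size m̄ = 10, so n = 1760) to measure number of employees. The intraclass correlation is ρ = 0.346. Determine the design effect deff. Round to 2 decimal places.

deff = 1 + (10 − 1)·0.346 = 1 + 3.114 = 4.114.

4.11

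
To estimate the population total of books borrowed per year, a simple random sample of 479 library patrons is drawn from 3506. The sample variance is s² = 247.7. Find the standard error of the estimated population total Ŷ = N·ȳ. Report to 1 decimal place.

Var(Ŷ) = N²·Var(ȳ) = N²·(1 − n/N)·s²/n.
f = 479/3506 = 0.13662293; Var(ȳ) = 0.86337707·247.7/479 = 0.44646868.
Var(Ŷ) = 3506² · 0.44646868 = 5.4880091 × 10^6.
SE(Ŷ) = √(5.4880091 × 10^6) = 2342.7.

2342.7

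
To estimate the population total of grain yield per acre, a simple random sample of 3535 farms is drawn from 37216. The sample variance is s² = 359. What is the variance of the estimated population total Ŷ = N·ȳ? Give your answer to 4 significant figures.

1.273 × 10^8

Var(Ŷ) = N²·Var(ȳ) = N²·(1 − n/N)·s²/n.
f = 3535/37216 = 0.09498603; Var(ȳ) = 0.90501397·359/3535 = 0.091909481.
Var(Ŷ) = 37216² · 0.091909481 = 1.2729745 × 10^8.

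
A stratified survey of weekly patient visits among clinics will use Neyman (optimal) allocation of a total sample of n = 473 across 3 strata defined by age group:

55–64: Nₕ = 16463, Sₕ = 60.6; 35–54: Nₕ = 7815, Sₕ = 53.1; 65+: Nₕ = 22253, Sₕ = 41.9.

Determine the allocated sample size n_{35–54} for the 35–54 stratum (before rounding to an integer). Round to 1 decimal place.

83.7

Neyman allocation: nₕ = n·NₕSₕ / Σⱼ NⱼSⱼ.
Σ NⱼSⱼ = 16463·60.6 + 7815·53.1 + 22253·41.9 = 2.345035 × 10^6.
n_{35–54} = 473·7815·53.1 / (2.345035 × 10^6) = 83.7.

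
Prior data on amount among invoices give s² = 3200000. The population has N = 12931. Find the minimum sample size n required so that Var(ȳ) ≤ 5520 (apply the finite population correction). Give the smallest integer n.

555

Without fpc, n₀ = s²/D = 3200000/5520 = 579.7101.
With fpc, (1 − n/N)·s²/n ≤ D requires n ≥ n₀/(1 + n₀/N) = 579.7101/(1 + 579.7101/12931) = 554.8362.
Rounding up, n = 555.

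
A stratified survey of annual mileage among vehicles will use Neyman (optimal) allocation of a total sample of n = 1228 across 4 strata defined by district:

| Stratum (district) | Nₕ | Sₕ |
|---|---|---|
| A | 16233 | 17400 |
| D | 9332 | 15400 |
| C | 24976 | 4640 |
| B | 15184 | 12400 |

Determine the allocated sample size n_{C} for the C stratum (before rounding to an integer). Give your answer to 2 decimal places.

Neyman allocation: nₕ = n·NₕSₕ / Σⱼ NⱼSⱼ.
Σ NⱼSⱼ = 16233·17400 + 9332·15400 + 24976·4640 + 15184·12400 = 7.3033724 × 10^8.
n_{C} = 1228·24976·4640 / (7.3033724 × 10^8) = 194.86.

194.86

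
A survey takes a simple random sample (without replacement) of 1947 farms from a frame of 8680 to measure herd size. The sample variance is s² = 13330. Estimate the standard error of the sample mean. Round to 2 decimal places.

Under SRS without replacement, Var(ȳ) = (1 − f)·s²/n with f = n/N = 1947/8680 = 0.22430876.
Var(ȳ) = (1 − 0.22430876)·13330/1947 = 0.77569124·6.8464304 = 5.3107161.
SE(ȳ) = √(5.3107161) = 2.30.

2.30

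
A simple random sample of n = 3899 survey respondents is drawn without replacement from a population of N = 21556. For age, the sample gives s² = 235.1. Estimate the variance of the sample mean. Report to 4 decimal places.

0.0494

Under SRS without replacement, Var(ȳ) = (1 − f)·s²/n with f = n/N = 3899/21556 = 0.18087771.
Var(ȳ) = (1 − 0.18087771)·235.1/3899 = 0.81912229·0.060297512 = 0.049391036.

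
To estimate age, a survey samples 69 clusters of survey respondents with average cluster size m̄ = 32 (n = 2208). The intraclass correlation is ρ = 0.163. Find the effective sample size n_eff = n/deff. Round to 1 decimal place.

364.8

deff = 1 + (32 − 1)·0.163 = 1 + 5.053 = 6.053.
n_eff = 2208 / 6.053 = 364.8.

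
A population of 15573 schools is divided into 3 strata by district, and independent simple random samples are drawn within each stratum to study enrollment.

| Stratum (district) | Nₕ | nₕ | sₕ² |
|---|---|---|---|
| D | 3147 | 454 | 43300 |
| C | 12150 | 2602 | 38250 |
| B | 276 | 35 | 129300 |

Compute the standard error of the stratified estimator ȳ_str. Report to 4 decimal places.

Var(ȳ_str) = Σₕ Wₕ²(1 − fₕ)sₕ²/nₕ with Wₕ = Nₕ/N, N = 15573.
D: Wₕ = 0.20208052; term = 0.20208052²·(1 − 0.14426438)·43300/454 = 3.3328869.
C: Wₕ = 0.78019649; term = 0.78019649²·(1 − 0.21415638)·38250/2602 = 7.0318285.
B: Wₕ = 0.01772298; term = 0.01772298²·(1 − 0.12681159)·129300/35 = 1.0132393.
Sum = 11.377955.
SE = √(11.377955) = 3.3731.

3.3731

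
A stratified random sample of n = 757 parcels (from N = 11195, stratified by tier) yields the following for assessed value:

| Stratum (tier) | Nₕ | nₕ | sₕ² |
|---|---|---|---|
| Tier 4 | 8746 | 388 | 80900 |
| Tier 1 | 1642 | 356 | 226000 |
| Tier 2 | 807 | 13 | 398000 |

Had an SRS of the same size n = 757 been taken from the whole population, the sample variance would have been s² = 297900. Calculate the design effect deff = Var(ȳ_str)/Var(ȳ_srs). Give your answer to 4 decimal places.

Var(ȳ_str) = Σ Wₕ²(1−fₕ)sₕ²/nₕ with Wₕ = Nₕ/11195:
  Tier 4: (8746/11195)²·(1−388/8746)·80900/388 = 121.61312
  Tier 1: (1642/11195)²·(1−356/1642)·226000/356 = 10.696073
  Tier 2: (807/11195)²·(1−13/807)·398000/13 = 156.52567
  → Var(ȳ_str) = 288.83486.
Var(ȳ_srs) = (1 − 757/11195)·297900/757 = 366.91699.
deff = 288.83486 / 366.91699 = 0.7872.

0.7872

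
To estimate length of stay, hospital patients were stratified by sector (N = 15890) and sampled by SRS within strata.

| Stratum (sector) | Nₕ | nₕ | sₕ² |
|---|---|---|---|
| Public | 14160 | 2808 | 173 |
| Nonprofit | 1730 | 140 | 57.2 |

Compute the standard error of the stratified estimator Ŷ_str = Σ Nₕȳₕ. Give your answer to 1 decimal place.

Var(Ŷ_str) = Σₕ Nₕ²(1 − fₕ)sₕ²/nₕ.
Public: 14160²·(1 − 2808/14160)·173/2808 = 9.9034072 × 10^6.
Nonprofit: 1730²·(1 − 140/1730)·57.2/140 = 1.1238574 × 10^6.
Sum = 1.1027265 × 10^7.
SE = √(1.1027265 × 10^7) = 3320.7.

3320.7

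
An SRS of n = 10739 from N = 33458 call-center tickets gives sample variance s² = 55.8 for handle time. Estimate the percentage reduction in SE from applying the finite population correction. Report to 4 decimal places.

f = n/N = 10739/33458 = 0.32096957.
SE_no-fpc = √(s²/n) = 0.072083386; SE_fpc = √((1−f)s²/n) = 0.059399091.
Ratio = √(1−f) = 0.82403302. Reduction = 100·(1 − 0.82403302) = 17.5967%.

17.5967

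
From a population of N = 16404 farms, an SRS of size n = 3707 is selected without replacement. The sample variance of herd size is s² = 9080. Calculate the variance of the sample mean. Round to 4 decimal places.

1.8959

Under SRS without replacement, Var(ȳ) = (1 − f)·s²/n with f = n/N = 3707/16404 = 0.22598147.
Var(ȳ) = (1 − 0.22598147)·9080/3707 = 0.77401853·2.44942 = 1.8958965.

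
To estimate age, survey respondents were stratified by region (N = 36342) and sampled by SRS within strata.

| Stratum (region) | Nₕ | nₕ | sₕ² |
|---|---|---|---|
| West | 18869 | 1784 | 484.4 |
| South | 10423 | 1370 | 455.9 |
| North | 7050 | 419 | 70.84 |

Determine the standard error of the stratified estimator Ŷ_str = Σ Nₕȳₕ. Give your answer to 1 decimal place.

Var(Ŷ_str) = Σₕ Nₕ²(1 − fₕ)sₕ²/nₕ.
West: 18869²·(1 − 1784/18869)·484.4/1784 = 8.753327 × 10^7.
South: 10423²·(1 − 1370/10423)·455.9/1370 = 3.1400335 × 10^7.
North: 7050²·(1 − 419/7050)·70.84/419 = 7.9037405 × 10^6.
Sum = 1.2683735 × 10^8.
SE = √(1.2683735 × 10^8) = 11262.2.

11262.2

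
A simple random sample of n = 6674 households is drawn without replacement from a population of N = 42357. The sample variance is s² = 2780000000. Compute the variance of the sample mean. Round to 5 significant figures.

Under SRS without replacement, Var(ȳ) = (1 − f)·s²/n with f = n/N = 6674/42357 = 0.15756546.
Var(ȳ) = (1 − 0.15756546)·2780000000/6674 = 0.84243454·416541.8 = 350909.2.

350910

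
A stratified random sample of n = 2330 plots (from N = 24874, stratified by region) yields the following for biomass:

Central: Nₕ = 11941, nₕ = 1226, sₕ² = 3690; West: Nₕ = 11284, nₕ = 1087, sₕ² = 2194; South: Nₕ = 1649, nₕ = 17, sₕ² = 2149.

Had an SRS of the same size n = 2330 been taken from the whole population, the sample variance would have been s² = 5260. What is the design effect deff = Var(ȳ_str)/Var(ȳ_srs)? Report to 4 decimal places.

0.7564

Var(ȳ_str) = Σ Wₕ²(1−fₕ)sₕ²/nₕ with Wₕ = Nₕ/24874:
  Central: (11941/24874)²·(1−1226/11941)·3690/1226 = 0.62241136
  West: (11284/24874)²·(1−1087/11284)·2194/1087 = 0.37536287
  South: (1649/24874)²·(1−17/1649)·2149/17 = 0.5498409
  → Var(ȳ_str) = 1.5476151.
Var(ȳ_srs) = (1 − 2330/24874)·5260/2330 = 2.0460449.
deff = 1.5476151 / 2.0460449 = 0.7564.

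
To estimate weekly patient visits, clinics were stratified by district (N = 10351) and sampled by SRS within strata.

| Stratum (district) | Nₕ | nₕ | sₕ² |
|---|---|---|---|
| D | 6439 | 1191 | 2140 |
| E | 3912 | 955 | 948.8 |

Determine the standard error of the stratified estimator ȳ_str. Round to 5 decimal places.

Var(ȳ_str) = Σₕ Wₕ²(1 − fₕ)sₕ²/nₕ with Wₕ = Nₕ/N, N = 10351.
D: Wₕ = 0.62206550; term = 0.62206550²·(1 − 0.18496661)·2140/1191 = 0.56669535.
E: Wₕ = 0.37793450; term = 0.37793450²·(1 − 0.24412065)·948.8/955 = 0.10726471.
Sum = 0.67396006.
SE = √(0.67396006) = 0.82095.

0.82095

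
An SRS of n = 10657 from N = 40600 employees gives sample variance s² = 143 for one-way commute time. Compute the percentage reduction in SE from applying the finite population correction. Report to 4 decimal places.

14.1215

f = n/N = 10657/40600 = 0.26248768.
SE_no-fpc = √(s²/n) = 0.11583786; SE_fpc = √((1−f)s²/n) = 0.099479862.
Ratio = √(1−f) = 0.85878537. Reduction = 100·(1 − 0.85878537) = 14.1215%.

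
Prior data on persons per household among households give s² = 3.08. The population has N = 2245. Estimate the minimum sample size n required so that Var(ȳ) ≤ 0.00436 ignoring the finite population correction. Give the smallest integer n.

Without fpc, n₀ = s²/D = 3.08/0.00436 = 706.4220.
Rounding up, n = 707.

707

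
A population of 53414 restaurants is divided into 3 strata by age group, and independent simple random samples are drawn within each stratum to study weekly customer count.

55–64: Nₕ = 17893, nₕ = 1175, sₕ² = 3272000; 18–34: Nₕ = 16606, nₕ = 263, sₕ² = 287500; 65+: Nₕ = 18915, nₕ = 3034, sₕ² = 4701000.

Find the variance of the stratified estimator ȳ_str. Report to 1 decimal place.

Var(ȳ_str) = Σₕ Wₕ²(1 − fₕ)sₕ²/nₕ with Wₕ = Nₕ/N, N = 53414.
55–64: Wₕ = 0.33498708; term = 0.33498708²·(1 − 0.06566814)·3272000/1175 = 291.96629.
18–34: Wₕ = 0.31089228; term = 0.31089228²·(1 − 0.01583765)·287500/263 = 103.98452.
65+: Wₕ = 0.35412064; term = 0.35412064²·(1 − 0.16040180)·4701000/3034 = 163.13557.
Sum = 559.08638.

559.1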